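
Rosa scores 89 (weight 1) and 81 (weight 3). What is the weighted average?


Weighted sum:
1 x 89 + 3 x 81 = 332
Total weight:
1 + 3 = 4
Weighted average:
332 / 4 = 83

83


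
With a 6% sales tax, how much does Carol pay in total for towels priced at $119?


Calculate the tax:
6% of $119 = $7.14
Add tax to price:
$119 + $7.14 = $126.14

$126.14


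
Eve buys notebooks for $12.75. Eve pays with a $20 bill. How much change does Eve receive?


Start with the amount paid:
$20
Subtract the price:
$20 - $12.75 = $7.25

$7.25


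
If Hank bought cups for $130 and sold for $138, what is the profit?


Selling price = $138
Cost price = $130
Profit = selling price - cost price:
Profit = $138 - $130 = $8

$8


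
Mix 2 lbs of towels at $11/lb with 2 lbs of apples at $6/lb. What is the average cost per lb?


Cost of towels:
2 x $11 = $22
Cost of apples:
2 x $6 = $12
Total cost: $22 + $12 = $34
Total weight: 4 lbs
Average: $34 / 4 = $8.50/lb

$8.50/lb


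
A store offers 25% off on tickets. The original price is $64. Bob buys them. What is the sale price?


Calculate the discount amount:
25% of $64 = $16
Subtract from original:
$64 - $16 = $48

$48


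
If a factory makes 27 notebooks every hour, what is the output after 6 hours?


Production rate: 27 notebooks per hour
Time: 6 hours
Total: 27 x 6 = 162 notebooks

162 notebooks


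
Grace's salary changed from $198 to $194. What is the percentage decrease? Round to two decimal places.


Find the absolute change:
|194 - 198| = 4
Divide by original and multiply by 100:
4 / 198 x 100 = 2.0202...% ≈ 2.02%

2.02%


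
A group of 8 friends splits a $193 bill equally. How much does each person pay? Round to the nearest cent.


Total bill: $193
Number of people: 8
Each pays: $193 / 8 = $24.125 ≈ $24.13

$24.13


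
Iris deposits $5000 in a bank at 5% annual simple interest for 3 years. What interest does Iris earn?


Use the formula I = P x R x T / 100
P x R x T = 5000 x 5 x 3 = 75000
I = 75000 / 100 = $750

$750


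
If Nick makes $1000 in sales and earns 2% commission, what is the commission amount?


Convert rate to decimal:
2% = 0.02
Multiply by sales:
$1000 x 0.02 = $20

$20


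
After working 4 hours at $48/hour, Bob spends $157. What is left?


Calculate earnings:
4 x $48 = $192
Subtract spending:
$192 - $157 = $35

$35


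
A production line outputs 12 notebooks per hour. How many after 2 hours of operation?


Production rate: 12 notebooks per hour
Time: 2 hours
Total: 12 x 2 = 24 notebooks

24 notebooks


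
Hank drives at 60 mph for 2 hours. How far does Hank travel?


Use the formula: distance = speed x time
Speed = 60 mph, Time = 2 hours
60 x 2 = 120 miles

120 miles


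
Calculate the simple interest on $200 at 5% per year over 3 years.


Use the formula I = P x R x T / 100
P x R x T = 200 x 5 x 3 = 3000
I = 3000 / 100 = $30

$30


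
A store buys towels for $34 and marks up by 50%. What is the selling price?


Calculate the markup amount:
50% of $34 = $17
Add to cost:
$34 + $17 = $51

$51


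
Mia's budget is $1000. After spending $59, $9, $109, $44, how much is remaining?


Add up expenses:
$59 + $9 + $109 + $44 = $221
Subtract from budget:
$1000 - $221 = $779

$779


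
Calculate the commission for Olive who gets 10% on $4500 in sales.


Convert rate to decimal:
10% = 0.1
Multiply by sales:
$4500 x 0.1 = $450

$450


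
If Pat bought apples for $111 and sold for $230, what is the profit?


Selling price = $230
Cost price = $111
Profit = selling price - cost price:
Profit = $230 - $111 = $119

$119


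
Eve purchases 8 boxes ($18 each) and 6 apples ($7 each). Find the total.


Cost of boxes:
8 x $18 = $144
Cost of apples:
6 x $7 = $42
Add both:
$144 + $42 = $186

$186


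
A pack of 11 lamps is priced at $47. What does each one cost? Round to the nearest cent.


Total cost: $47
Number of items: 11
Unit price: $47 / 11 = $4.2727... ≈ $4.27

$4.27


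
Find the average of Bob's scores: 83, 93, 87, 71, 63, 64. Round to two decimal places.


Add the scores:
83 + 93 + 87 + 71 + 63 + 64 = 461
Divide by the number of tests:
461 / 6 = 76.8333... ≈ 76.83

76.83


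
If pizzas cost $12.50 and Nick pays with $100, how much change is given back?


Start with the amount paid:
$100
Subtract the price:
$100 - $12.50 = $87.50

$87.50


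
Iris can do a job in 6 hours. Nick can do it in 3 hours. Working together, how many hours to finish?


Iris's rate: 1/6 of the job per hour
Nick's rate: 1/3 of the job per hour
Combined rate: 1/6 + 1/3 = 1/2 per hour
Time = 1 / (1/2) = 2 hours

2 hours


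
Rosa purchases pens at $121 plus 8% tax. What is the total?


Calculate the tax:
8% of $121 = $9.68
Add tax to price:
$121 + $9.68 = $130.68

$130.68


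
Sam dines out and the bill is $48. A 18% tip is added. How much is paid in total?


Calculate the tip:
18% of $48 = $8.64
Add tip to meal cost:
$48 + $8.64 = $56.64

$56.64


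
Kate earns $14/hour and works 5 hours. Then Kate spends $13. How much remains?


Calculate earnings:
5 x $14 = $70
Subtract spending:
$70 - $13 = $57

$57


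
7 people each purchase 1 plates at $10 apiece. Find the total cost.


Cost per person:
1 x $10 = $10
Group total:
7 x $10 = $70

$70


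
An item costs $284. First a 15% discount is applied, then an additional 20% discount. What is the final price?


First discount:
15% of $284 = $42.60
Price after first discount:
$284 - $42.60 = $241.40
Second discount:
20% of $241.40 = $48.28
Final price:
$241.40 - $48.28 = $193.12

$193.12


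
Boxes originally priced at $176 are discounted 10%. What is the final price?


Calculate the discount amount:
10% of $176 = $17.60
Subtract from original:
$176 - $17.60 = $158.40

$158.40


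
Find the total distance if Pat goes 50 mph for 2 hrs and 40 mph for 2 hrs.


Leg 1 distance:
50 x 2 = 100 miles
Leg 2 distance:
40 x 2 = 80 miles
Total distance:
100 + 80 = 180 miles

180 miles


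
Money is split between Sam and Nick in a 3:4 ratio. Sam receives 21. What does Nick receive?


Find the multiplier:
21 / 3 = 7
Apply to Nick's share:
4 x 7 = 28

28


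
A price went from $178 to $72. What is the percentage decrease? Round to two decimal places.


Find the absolute change:
|72 - 178| = 106
Divide by original and multiply by 100:
106 / 178 x 100 = 59.5505...% ≈ 59.55%

59.55%


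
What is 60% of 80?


Convert percentage to decimal:
60% = 0.6
Multiply:
80 x 0.6 = 48

48


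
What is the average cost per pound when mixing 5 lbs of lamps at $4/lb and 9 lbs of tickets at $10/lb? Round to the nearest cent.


Cost of lamps:
5 x $4 = $20
Cost of tickets:
9 x $10 = $90
Total cost: $20 + $90 = $110
Total weight: 14 lbs
Average: $110 / 14 = $7.8571... ≈ $7.86/lb

$7.86/lb


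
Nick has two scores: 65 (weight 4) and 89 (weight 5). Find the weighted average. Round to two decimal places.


Weighted sum:
4 x 65 + 5 x 89 = 705
Total weight:
4 + 5 = 9
Weighted average:
705 / 9 = 78.3333... ≈ 78.33

78.33


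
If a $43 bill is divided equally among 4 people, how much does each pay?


Total bill: $43
Number of people: 4
Each pays: $43 / 4 = $10.75

$10.75


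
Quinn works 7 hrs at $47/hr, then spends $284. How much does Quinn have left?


Calculate earnings:
7 x $47 = $329
Subtract spending:
$329 - $284 = $45

$45


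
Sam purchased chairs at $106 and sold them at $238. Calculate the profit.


Selling price = $238
Cost price = $106
Profit = selling price - cost price:
Profit = $238 - $106 = $132

$132


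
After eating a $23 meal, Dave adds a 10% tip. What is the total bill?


Calculate the tip:
10% of $23 = $2.30
Add tip to meal cost:
$23 + $2.30 = $25.30

$25.30


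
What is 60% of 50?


Convert percentage to decimal:
60% = 0.6
Multiply:
50 x 0.6 = 30

30


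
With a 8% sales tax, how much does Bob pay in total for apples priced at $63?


Calculate the tax:
8% of $63 = $5.04
Add tax to price:
$63 + $5.04 = $68.04

$68.04


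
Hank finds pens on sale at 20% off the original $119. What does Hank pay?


Calculate the discount amount:
20% of $119 = $23.80
Subtract from original:
$119 - $23.80 = $95.20

$95.20


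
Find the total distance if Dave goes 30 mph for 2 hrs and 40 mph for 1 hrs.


Leg 1 distance:
30 x 2 = 60 miles
Leg 2 distance:
40 x 1 = 40 miles
Total distance:
60 + 40 = 100 miles

100 miles


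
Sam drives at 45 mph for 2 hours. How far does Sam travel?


Use the formula: distance = speed x time
Speed = 45 mph, Time = 2 hours
45 x 2 = 90 miles

90 miles


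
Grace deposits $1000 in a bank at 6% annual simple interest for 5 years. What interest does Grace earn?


Use the formula I = P x R x T / 100
P x R x T = 1000 x 6 x 5 = 30000
I = 30000 / 100 = $300

$300


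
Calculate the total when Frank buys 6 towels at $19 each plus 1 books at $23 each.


Cost of towels:
6 x $19 = $114
Cost of books:
1 x $23 = $23
Add both:
$114 + $23 = $137

$137


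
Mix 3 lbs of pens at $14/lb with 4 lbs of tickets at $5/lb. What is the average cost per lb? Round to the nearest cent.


Cost of pens:
3 x $14 = $42
Cost of tickets:
4 x $5 = $20
Total cost: $42 + $20 = $62
Total weight: 7 lbs
Average: $62 / 7 = $8.8571... ≈ $8.86/lb

$8.86/lb


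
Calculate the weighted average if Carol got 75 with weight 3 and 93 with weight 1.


Weighted sum:
3 x 75 + 1 x 93 = 318
Total weight:
3 + 1 = 4
Weighted average:
318 / 4 = 79.5

79.5


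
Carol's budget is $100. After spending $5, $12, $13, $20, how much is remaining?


Add up expenses:
$5 + $12 + $13 + $20 = $50
Subtract from budget:
$100 - $50 = $50

$50


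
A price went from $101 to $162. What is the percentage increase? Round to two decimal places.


Find the absolute change:
|162 - 101| = 61
Divide by original and multiply by 100:
61 / 101 x 100 = 60.3960...% ≈ 60.4%

60.4%


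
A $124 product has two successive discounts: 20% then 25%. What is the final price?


First discount:
20% of $124 = $24.80
Price after first discount:
$124 - $24.80 = $99.20
Second discount:
25% of $99.20 = $24.80
Final price:
$99.20 - $24.80 = $74.40

$74.40


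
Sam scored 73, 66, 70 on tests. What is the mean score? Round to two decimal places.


Add the scores:
73 + 66 + 70 = 209
Divide by the number of tests:
209 / 3 = 69.6666... ≈ 69.67

69.67


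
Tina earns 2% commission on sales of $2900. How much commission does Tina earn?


Convert rate to decimal:
2% = 0.02
Multiply by sales:
$2900 x 0.02 = $58

$58


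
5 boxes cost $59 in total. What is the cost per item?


Total cost: $59
Number of items: 5
Unit price: $59 / 5 = $11.80

$11.80


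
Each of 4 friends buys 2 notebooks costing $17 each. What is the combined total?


Cost per person:
2 x $17 = $34
Group total:
4 x $34 = $136

$136


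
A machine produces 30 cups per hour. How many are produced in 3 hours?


Production rate: 30 cups per hour
Time: 3 hours
Total: 30 x 3 = 90 cups

90 cups


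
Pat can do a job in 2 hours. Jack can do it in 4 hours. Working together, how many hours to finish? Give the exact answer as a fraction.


Pat's rate: 1/2 of the job per hour
Jack's rate: 1/4 of the job per hour
Combined rate: 1/2 + 1/4 = 3/4 per hour
Time = 1 / (3/4) = 4/3 hours (≈ 1.33 hours)

4/3 hours


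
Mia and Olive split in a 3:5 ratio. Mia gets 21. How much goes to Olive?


Find the multiplier:
21 / 3 = 7
Apply to Olive's share:
5 x 7 = 35

35


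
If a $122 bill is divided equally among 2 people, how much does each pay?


Total bill: $122
Number of people: 2
Each pays: $122 / 2 = $61

$61


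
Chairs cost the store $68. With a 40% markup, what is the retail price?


Calculate the markup amount:
40% of $68 = $27.20
Add to cost:
$68 + $27.20 = $95.20

$95.20


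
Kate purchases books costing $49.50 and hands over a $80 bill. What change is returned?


Start with the amount paid:
$80
Subtract the price:
$80 - $49.50 = $30.50

$30.50


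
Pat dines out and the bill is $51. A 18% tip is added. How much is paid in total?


Calculate the tip:
18% of $51 = $9.18
Add tip to meal cost:
$51 + $9.18 = $60.18

$60.18


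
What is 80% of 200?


Convert percentage to decimal:
80% = 0.8
Multiply:
200 x 0.8 = 160

160


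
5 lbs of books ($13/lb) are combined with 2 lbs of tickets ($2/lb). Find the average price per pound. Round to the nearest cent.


Cost of books:
5 x $13 = $65
Cost of tickets:
2 x $2 = $4
Total cost: $65 + $4 = $69
Total weight: 7 lbs
Average: $69 / 7 = $9.8571... ≈ $9.86/lb

$9.86/lb


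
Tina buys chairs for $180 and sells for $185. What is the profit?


Selling price = $185
Cost price = $180
Profit = selling price - cost price:
Profit = $185 - $180 = $5

$5


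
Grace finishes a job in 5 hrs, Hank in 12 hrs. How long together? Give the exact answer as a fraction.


Grace's rate: 1/5 of the job per hour
Hank's rate: 1/12 of the job per hour
Combined rate: 1/5 + 1/12 = 17/60 per hour
Time = 1 / (17/60) = 60/17 hours (≈ 3.53 hours)

60/17 hours


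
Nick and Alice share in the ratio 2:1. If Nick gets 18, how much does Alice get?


Find the multiplier:
18 / 2 = 9
Apply to Alice's share:
1 x 9 = 9

9


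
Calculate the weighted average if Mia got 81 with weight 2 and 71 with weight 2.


Weighted sum:
2 x 81 + 2 x 71 = 304
Total weight:
2 + 2 = 4
Weighted average:
304 / 4 = 76

76


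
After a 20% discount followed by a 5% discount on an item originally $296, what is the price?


First discount:
20% of $296 = $59.20
Price after first discount:
$296 - $59.20 = $236.80
Second discount:
5% of $236.80 = $11.84
Final price:
$236.80 - $11.84 = $224.96

$224.96


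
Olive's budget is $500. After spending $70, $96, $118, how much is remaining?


Add up expenses:
$70 + $96 + $118 = $284
Subtract from budget:
$500 - $284 = $216

$216


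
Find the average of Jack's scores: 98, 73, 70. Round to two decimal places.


Add the scores:
98 + 73 + 70 = 241
Divide by the number of tests:
241 / 3 = 80.3333... ≈ 80.33

80.33


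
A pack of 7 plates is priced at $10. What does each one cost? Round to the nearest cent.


Total cost: $10
Number of items: 7
Unit price: $10 / 7 = $1.4285... ≈ $1.43

$1.43


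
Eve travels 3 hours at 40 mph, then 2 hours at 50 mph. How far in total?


Leg 1 distance:
40 x 3 = 120 miles
Leg 2 distance:
50 x 2 = 100 miles
Total distance:
120 + 100 = 220 miles

220 miles


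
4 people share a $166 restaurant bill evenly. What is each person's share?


Total bill: $166
Number of people: 4
Each pays: $166 / 4 = $41.50

$41.50


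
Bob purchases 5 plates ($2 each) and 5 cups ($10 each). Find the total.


Cost of plates:
5 x $2 = $10
Cost of cups:
5 x $10 = $50
Add both:
$10 + $50 = $60

$60


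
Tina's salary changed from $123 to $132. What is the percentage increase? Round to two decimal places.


Find the absolute change:
|132 - 123| = 9
Divide by original and multiply by 100:
9 / 123 x 100 = 7.3170...% ≈ 7.32%

7.32%


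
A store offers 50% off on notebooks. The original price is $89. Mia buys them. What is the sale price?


Calculate the discount amount:
50% of $89 = $44.50
Subtract from original:
$89 - $44.50 = $44.50

$44.50


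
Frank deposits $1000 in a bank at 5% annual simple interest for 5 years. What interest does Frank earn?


Use the formula I = P x R x T / 100
P x R x T = 1000 x 5 x 5 = 25000
I = 25000 / 100 = $250

$250


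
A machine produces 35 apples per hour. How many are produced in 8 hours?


Production rate: 35 apples per hour
Time: 8 hours
Total: 35 x 8 = 280 apples

280 apples


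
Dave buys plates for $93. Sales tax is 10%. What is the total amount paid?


Calculate the tax:
10% of $93 = $9.30
Add tax to price:
$93 + $9.30 = $102.30

$102.30


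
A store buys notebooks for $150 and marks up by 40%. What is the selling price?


Calculate the markup amount:
40% of $150 = $60
Add to cost:
$150 + $60 = $210

$210


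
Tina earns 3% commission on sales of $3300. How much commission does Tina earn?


Convert rate to decimal:
3% = 0.03
Multiply by sales:
$3300 x 0.03 = $99

$99


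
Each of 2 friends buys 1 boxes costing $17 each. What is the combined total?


Cost per person:
1 x $17 = $17
Group total:
2 x $17 = $34

$34


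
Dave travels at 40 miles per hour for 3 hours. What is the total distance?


Use the formula: distance = speed x time
Speed = 40 mph, Time = 3 hours
40 x 3 = 120 miles

120 miles


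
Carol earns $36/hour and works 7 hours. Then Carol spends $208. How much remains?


Calculate earnings:
7 x $36 = $252
Subtract spending:
$252 - $208 = $44

$44


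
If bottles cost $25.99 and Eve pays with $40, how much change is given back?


Start with the amount paid:
$40
Subtract the price:
$40 - $25.99 = $14.01

$14.01


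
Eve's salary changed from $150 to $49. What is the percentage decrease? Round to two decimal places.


Find the absolute change:
|49 - 150| = 101
Divide by original and multiply by 100:
101 / 150 x 100 = 67.3333...% ≈ 67.33%

67.33%


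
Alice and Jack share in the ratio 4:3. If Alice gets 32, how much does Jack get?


Find the multiplier:
32 / 4 = 8
Apply to Jack's share:
3 x 8 = 24

24


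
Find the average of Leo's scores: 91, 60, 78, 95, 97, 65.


Add the scores:
91 + 60 + 78 + 95 + 97 + 65 = 486
Divide by the number of tests:
486 / 6 = 81

81


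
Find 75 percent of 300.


Convert percentage to decimal:
75% = 0.75
Multiply:
300 x 0.75 = 225

225


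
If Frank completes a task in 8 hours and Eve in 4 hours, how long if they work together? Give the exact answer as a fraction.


Frank's rate: 1/8 of the job per hour
Eve's rate: 1/4 of the job per hour
Combined rate: 1/8 + 1/4 = 3/8 per hour
Time = 1 / (3/8) = 8/3 hours (≈ 2.67 hours)

8/3 hours


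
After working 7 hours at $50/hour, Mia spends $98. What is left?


Calculate earnings:
7 x $50 = $350
Subtract spending:
$350 - $98 = $252

$252


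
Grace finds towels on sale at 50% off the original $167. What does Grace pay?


Calculate the discount amount:
50% of $167 = $83.50
Subtract from original:
$167 - $83.50 = $83.50

$83.50


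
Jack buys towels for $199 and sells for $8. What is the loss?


Selling price = $8
Cost price = $199
Loss = cost price - selling price:
Loss = $199 - $8 = $191

$191


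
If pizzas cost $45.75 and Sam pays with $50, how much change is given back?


Start with the amount paid:
$50
Subtract the price:
$50 - $45.75 = $4.25

$4.25


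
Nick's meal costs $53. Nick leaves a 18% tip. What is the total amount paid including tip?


Calculate the tip:
18% of $53 = $9.54
Add tip to meal cost:
$53 + $9.54 = $62.54

$62.54


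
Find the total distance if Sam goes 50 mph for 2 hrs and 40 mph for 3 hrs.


Leg 1 distance:
50 x 2 = 100 miles
Leg 2 distance:
40 x 3 = 120 miles
Total distance:
100 + 120 = 220 miles

220 miles


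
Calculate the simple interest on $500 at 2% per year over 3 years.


Use the formula I = P x R x T / 100
P x R x T = 500 x 2 x 3 = 3000
I = 3000 / 100 = $30

$30


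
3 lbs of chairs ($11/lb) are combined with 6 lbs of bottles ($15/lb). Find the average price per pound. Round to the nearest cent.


Cost of chairs:
3 x $11 = $33
Cost of bottles:
6 x $15 = $90
Total cost: $33 + $90 = $123
Total weight: 9 lbs
Average: $123 / 9 = $13.6666... ≈ $13.67/lb

$13.67/lb


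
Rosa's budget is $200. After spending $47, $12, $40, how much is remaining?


Add up expenses:
$47 + $12 + $40 = $99
Subtract from budget:
$200 - $99 = $101

$101


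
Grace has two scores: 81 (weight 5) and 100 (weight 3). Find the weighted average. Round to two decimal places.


Weighted sum:
5 x 81 + 3 x 100 = 705
Total weight:
5 + 3 = 8
Weighted average:
705 / 8 = 88.125 ≈ 88.13

88.13


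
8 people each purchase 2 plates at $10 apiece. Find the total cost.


Cost per person:
2 x $10 = $20
Group total:
8 x $20 = $160

$160


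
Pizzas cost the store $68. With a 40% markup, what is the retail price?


Calculate the markup amount:
40% of $68 = $27.20
Add to cost:
$68 + $27.20 = $95.20

$95.20


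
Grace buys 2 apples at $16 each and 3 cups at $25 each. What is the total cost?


Cost of apples:
2 x $16 = $32
Cost of cups:
3 x $25 = $75
Add both:
$32 + $75 = $107

$107


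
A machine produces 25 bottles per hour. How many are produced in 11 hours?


Production rate: 25 bottles per hour
Time: 11 hours
Total: 25 x 11 = 275 bottles

275 bottles


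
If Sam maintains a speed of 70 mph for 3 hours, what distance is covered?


Use the formula: distance = speed x time
Speed = 70 mph, Time = 3 hours
70 x 3 = 210 miles

210 miles


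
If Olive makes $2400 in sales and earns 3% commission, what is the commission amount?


Convert rate to decimal:
3% = 0.03
Multiply by sales:
$2400 x 0.03 = $72

$72


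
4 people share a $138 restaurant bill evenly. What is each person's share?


Total bill: $138
Number of people: 4
Each pays: $138 / 4 = $34.50

$34.50


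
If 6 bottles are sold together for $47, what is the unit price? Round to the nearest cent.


Total cost: $47
Number of items: 6
Unit price: $47 / 6 = $7.8333... ≈ $7.83

$7.83


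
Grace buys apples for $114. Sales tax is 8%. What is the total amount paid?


Calculate the tax:
8% of $114 = $9.12
Add tax to price:
$114 + $9.12 = $123.12

$123.12


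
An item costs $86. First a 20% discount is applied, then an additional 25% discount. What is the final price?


First discount:
20% of $86 = $17.20
Price after first discount:
$86 - $17.20 = $68.80
Second discount:
25% of $68.80 = $17.20
Final price:
$68.80 - $17.20 = $51.60

$51.60


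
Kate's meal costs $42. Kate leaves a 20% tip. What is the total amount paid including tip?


Calculate the tip:
20% of $42 = $8.40
Add tip to meal cost:
$42 + $8.40 = $50.40

$50.40


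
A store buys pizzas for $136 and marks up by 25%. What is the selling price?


Calculate the markup amount:
25% of $136 = $34
Add to cost:
$136 + $34 = $170

$170


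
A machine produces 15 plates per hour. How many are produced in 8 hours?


Production rate: 15 plates per hour
Time: 8 hours
Total: 15 x 8 = 120 plates

120 plates


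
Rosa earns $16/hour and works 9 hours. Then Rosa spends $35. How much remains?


Calculate earnings:
9 x $16 = $144
Subtract spending:
$144 - $35 = $109

$109


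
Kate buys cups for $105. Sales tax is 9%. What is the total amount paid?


Calculate the tax:
9% of $105 = $9.45
Add tax to price:
$105 + $9.45 = $114.45

$114.45


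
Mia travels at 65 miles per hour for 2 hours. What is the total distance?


Use the formula: distance = speed x time
Speed = 65 mph, Time = 2 hours
65 x 2 = 130 miles

130 miles


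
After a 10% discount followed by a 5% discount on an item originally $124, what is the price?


First discount:
10% of $124 = $12.40
Price after first discount:
$124 - $12.40 = $111.60
Second discount:
5% of $111.60 = $5.58
Final price:
$111.60 - $5.58 = $106.02

$106.02


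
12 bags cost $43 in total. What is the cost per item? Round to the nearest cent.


Total cost: $43
Number of items: 12
Unit price: $43 / 12 = $3.5833... ≈ $3.58

$3.58


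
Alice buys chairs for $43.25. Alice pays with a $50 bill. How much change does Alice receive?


Start with the amount paid:
$50
Subtract the price:
$50 - $43.25 = $6.75

$6.75


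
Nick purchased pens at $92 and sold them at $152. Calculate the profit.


Selling price = $152
Cost price = $92
Profit = selling price - cost price:
Profit = $152 - $92 = $60

$60


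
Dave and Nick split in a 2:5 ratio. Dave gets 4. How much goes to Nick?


Find the multiplier:
4 / 2 = 2
Apply to Nick's share:
5 x 2 = 10

10


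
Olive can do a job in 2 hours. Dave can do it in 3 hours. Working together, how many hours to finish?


Olive's rate: 1/2 of the job per hour
Dave's rate: 1/3 of the job per hour
Combined rate: 1/2 + 1/3 = 5/6 per hour
Time = 1 / (5/6) = 6/5 = 1.2 hours

1.2 hours


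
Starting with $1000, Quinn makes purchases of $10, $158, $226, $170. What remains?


Add up expenses:
$10 + $158 + $226 + $170 = $564
Subtract from budget:
$1000 - $564 = $436

$436


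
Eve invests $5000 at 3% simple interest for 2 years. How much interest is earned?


Use the formula I = P x R x T / 100
P x R x T = 5000 x 3 x 2 = 30000
I = 30000 / 100 = $300

$300


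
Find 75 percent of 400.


Convert percentage to decimal:
75% = 0.75
Multiply:
400 x 0.75 = 300

300


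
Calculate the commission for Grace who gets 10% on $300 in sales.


Convert rate to decimal:
10% = 0.1
Multiply by sales:
$300 x 0.1 = $30

$30


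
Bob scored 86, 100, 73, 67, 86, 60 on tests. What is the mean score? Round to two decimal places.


Add the scores:
86 + 100 + 73 + 67 + 86 + 60 = 472
Divide by the number of tests:
472 / 6 = 78.6666... ≈ 78.67

78.67


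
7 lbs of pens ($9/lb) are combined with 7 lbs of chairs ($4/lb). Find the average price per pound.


Cost of pens:
7 x $9 = $63
Cost of chairs:
7 x $4 = $28
Total cost: $63 + $28 = $91
Total weight: 14 lbs
Average: $91 / 14 = $6.50/lb

$6.50/lb


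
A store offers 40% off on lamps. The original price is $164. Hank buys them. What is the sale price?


Calculate the discount amount:
40% of $164 = $65.60
Subtract from original:
$164 - $65.60 = $98.40

$98.40


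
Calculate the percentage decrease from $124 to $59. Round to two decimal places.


Find the absolute change:
|59 - 124| = 65
Divide by original and multiply by 100:
65 / 124 x 100 = 52.4193...% ≈ 52.42%

52.42%


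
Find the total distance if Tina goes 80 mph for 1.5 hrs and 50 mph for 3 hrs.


Leg 1 distance:
80 x 1.5 = 120 miles
Leg 2 distance:
50 x 3 = 150 miles
Total distance:
120 + 150 = 270 miles

270 miles


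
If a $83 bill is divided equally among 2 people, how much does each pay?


Total bill: $83
Number of people: 2
Each pays: $83 / 2 = $41.50

$41.50


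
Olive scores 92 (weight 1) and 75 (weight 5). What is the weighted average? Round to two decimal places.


Weighted sum:
1 x 92 + 5 x 75 = 467
Total weight:
1 + 5 = 6
Weighted average:
467 / 6 = 77.8333... ≈ 77.83

77.83


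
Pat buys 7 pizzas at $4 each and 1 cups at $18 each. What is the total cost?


Cost of pizzas:
7 x $4 = $28
Cost of cups:
1 x $18 = $18
Add both:
$28 + $18 = $46

$46


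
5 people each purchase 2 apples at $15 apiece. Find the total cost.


Cost per person:
2 x $15 = $30
Group total:
5 x $30 = $150

$150


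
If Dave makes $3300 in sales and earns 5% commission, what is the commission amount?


Convert rate to decimal:
5% = 0.05
Multiply by sales:
$3300 x 0.05 = $165

$165


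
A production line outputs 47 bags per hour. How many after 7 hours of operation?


Production rate: 47 bags per hour
Time: 7 hours
Total: 47 x 7 = 329 bags

329 bags


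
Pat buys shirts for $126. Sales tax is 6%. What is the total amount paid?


Calculate the tax:
6% of $126 = $7.56
Add tax to price:
$126 + $7.56 = $133.56

$133.56


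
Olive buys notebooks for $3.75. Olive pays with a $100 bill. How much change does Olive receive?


Start with the amount paid:
$100
Subtract the price:
$100 - $3.75 = $96.25

$96.25


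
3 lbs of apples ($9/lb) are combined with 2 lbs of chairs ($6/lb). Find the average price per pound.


Cost of apples:
3 x $9 = $27
Cost of chairs:
2 x $6 = $12
Total cost: $27 + $12 = $39
Total weight: 5 lbs
Average: $39 / 5 = $7.80/lb

$7.80/lb


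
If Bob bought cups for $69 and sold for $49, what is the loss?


Selling price = $49
Cost price = $69
Loss = cost price - selling price:
Loss = $69 - $49 = $20

$20


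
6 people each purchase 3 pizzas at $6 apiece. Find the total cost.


Cost per person:
3 x $6 = $18
Group total:
6 x $18 = $108

$108


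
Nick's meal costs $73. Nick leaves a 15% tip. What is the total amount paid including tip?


Calculate the tip:
15% of $73 = $10.95
Add tip to meal cost:
$73 + $10.95 = $83.95

$83.95


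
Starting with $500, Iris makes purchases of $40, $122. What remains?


Add up expenses:
$40 + $122 = $162
Subtract from budget:
$500 - $162 = $338

$338


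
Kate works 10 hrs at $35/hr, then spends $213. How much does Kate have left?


Calculate earnings:
10 x $35 = $350
Subtract spending:
$350 - $213 = $137

$137


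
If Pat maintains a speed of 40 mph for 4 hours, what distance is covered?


Use the formula: distance = speed x time
Speed = 40 mph, Time = 4 hours
40 x 4 = 160 miles

160 miles


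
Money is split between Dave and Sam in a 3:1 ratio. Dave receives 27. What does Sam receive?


Find the multiplier:
27 / 3 = 9
Apply to Sam's share:
1 x 9 = 9

9


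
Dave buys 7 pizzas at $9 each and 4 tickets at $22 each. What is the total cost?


Cost of pizzas:
7 x $9 = $63
Cost of tickets:
4 x $22 = $88
Add both:
$63 + $88 = $151

$151


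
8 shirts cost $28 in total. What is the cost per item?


Total cost: $28
Number of items: 8
Unit price: $28 / 8 = $3.50

$3.50


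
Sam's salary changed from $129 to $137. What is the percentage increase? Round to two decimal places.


Find the absolute change:
|137 - 129| = 8
Divide by original and multiply by 100:
8 / 129 x 100 = 6.2015...% ≈ 6.2%

6.2%


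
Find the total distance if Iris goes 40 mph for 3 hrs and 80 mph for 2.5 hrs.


Leg 1 distance:
40 x 3 = 120 miles
Leg 2 distance:
80 x 2.5 = 200 miles
Total distance:
120 + 200 = 320 miles

320 miles


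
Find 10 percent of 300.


Convert percentage to decimal:
10% = 0.1
Multiply:
300 x 0.1 = 30

30


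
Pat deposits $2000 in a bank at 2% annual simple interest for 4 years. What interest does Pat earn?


Use the formula I = P x R x T / 100
P x R x T = 2000 x 2 x 4 = 16000
I = 16000 / 100 = $160

$160


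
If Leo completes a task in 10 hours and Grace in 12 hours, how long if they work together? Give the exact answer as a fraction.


Leo's rate: 1/10 of the job per hour
Grace's rate: 1/12 of the job per hour
Combined rate: 1/10 + 1/12 = 11/60 per hour
Time = 1 / (11/60) = 60/11 hours (≈ 5.45 hours)

60/11 hours


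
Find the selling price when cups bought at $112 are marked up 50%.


Calculate the markup amount:
50% of $112 = $56
Add to cost:
$112 + $56 = $168

$168


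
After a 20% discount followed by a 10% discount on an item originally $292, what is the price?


First discount:
20% of $292 = $58.40
Price after first discount:
$292 - $58.40 = $233.60
Second discount:
10% of $233.60 = $23.36
Final price:
$233.60 - $23.36 = $210.24

$210.24


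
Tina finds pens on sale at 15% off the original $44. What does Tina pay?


Calculate the discount amount:
15% of $44 = $6.60
Subtract from original:
$44 - $6.60 = $37.40

$37.40


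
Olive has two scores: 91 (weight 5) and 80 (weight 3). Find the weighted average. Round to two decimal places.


Weighted sum:
5 x 91 + 3 x 80 = 695
Total weight:
5 + 3 = 8
Weighted average:
695 / 8 = 86.875 ≈ 86.88

86.88


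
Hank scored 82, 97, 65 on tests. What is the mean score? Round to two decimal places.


Add the scores:
82 + 97 + 65 = 244
Divide by the number of tests:
244 / 3 = 81.3333... ≈ 81.33

81.33


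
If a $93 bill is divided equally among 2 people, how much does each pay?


Total bill: $93
Number of people: 2
Each pays: $93 / 2 = $46.50

$46.50


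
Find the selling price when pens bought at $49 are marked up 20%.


Calculate the markup amount:
20% of $49 = $9.80
Add to cost:
$49 + $9.80 = $58.80

$58.80


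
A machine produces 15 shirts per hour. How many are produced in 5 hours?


Production rate: 15 shirts per hour
Time: 5 hours
Total: 15 x 5 = 75 shirts

75 shirts


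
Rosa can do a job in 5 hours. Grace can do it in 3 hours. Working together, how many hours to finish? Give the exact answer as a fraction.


Rosa's rate: 1/5 of the job per hour
Grace's rate: 1/3 of the job per hour
Combined rate: 1/5 + 1/3 = 8/15 per hour
Time = 1 / (8/15) = 15/8 hours (≈ 1.88 hours)

15/8 hours


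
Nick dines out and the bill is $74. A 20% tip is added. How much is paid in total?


Calculate the tip:
20% of $74 = $14.80
Add tip to meal cost:
$74 + $14.80 = $88.80

$88.80


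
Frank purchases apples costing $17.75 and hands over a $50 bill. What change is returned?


Start with the amount paid:
$50
Subtract the price:
$50 - $17.75 = $32.25

$32.25


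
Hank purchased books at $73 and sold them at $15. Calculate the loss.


Selling price = $15
Cost price = $73
Loss = cost price - selling price:
Loss = $73 - $15 = $58

$58


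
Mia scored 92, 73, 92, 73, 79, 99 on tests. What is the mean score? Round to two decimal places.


Add the scores:
92 + 73 + 92 + 73 + 79 + 99 = 508
Divide by the number of tests:
508 / 6 = 84.6666... ≈ 84.67

84.67


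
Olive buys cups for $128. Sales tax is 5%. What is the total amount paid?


Calculate the tax:
5% of $128 = $6.40
Add tax to price:
$128 + $6.40 = $134.40

$134.40


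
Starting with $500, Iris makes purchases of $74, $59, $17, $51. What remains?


Add up expenses:
$74 + $59 + $17 + $51 = $201
Subtract from budget:
$500 - $201 = $299

$299


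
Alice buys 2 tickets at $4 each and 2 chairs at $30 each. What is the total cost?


Cost of tickets:
2 x $4 = $8
Cost of chairs:
2 x $30 = $60
Add both:
$8 + $60 = $68

$68


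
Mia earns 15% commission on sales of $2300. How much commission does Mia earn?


Convert rate to decimal:
15% = 0.15
Multiply by sales:
$2300 x 0.15 = $345

$345


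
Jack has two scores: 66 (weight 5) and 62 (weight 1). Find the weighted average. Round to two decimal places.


Weighted sum:
5 x 66 + 1 x 62 = 392
Total weight:
5 + 1 = 6
Weighted average:
392 / 6 = 65.3333... ≈ 65.33

65.33


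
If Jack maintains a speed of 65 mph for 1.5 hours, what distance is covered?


Use the formula: distance = speed x time
Speed = 65 mph, Time = 1.5 hours
65 x 1.5 = 97.5 miles

97.5 miles


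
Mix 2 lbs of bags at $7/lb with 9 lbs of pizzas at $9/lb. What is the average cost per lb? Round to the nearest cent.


Cost of bags:
2 x $7 = $14
Cost of pizzas:
9 x $9 = $81
Total cost: $14 + $81 = $95
Total weight: 11 lbs
Average: $95 / 11 = $8.6363... ≈ $8.64/lb

$8.64/lb


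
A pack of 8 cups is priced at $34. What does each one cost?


Total cost: $34
Number of items: 8
Unit price: $34 / 8 = $4.25

$4.25


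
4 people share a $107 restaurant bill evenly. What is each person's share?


Total bill: $107
Number of people: 4
Each pays: $107 / 4 = $26.75

$26.75


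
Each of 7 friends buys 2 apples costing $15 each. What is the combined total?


Cost per person:
2 x $15 = $30
Group total:
7 x $30 = $210

$210


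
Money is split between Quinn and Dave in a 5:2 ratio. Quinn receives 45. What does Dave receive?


Find the multiplier:
45 / 5 = 9
Apply to Dave's share:
2 x 9 = 18

18


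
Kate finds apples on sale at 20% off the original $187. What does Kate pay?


Calculate the discount amount:
20% of $187 = $37.40
Subtract from original:
$187 - $37.40 = $149.60

$149.60


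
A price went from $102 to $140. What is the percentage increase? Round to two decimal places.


Find the absolute change:
|140 - 102| = 38
Divide by original and multiply by 100:
38 / 102 x 100 = 37.2549...% ≈ 37.25%

37.25%


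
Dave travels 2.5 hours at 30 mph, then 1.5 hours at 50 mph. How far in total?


Leg 1 distance:
30 x 2.5 = 75 miles
Leg 2 distance:
50 x 1.5 = 75 miles
Total distance:
75 + 75 = 150 miles

150 miles


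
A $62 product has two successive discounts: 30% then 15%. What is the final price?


First discount:
30% of $62 = $18.60
Price after first discount:
$62 - $18.60 = $43.40
Second discount:
15% of $43.40 = $6.51
Final price:
$43.40 - $6.51 = $36.89

$36.89


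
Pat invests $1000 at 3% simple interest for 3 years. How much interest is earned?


Use the formula I = P x R x T / 100
P x R x T = 1000 x 3 x 3 = 9000
I = 9000 / 100 = $90

$90


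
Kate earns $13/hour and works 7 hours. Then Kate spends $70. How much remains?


Calculate earnings:
7 x $13 = $91
Subtract spending:
$91 - $70 = $21

$21


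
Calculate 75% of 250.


Convert percentage to decimal:
75% = 0.75
Multiply:
250 x 0.75 = 187.5

187.5


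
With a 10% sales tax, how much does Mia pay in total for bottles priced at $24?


Calculate the tax:
10% of $24 = $2.40
Add tax to price:
$24 + $2.40 = $26.40

$26.40


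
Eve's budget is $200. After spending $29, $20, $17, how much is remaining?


Add up expenses:
$29 + $20 + $17 = $66
Subtract from budget:
$200 - $66 = $134

$134


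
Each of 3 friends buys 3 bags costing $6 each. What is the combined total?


Cost per person:
3 x $6 = $18
Group total:
3 x $18 = $54

$54


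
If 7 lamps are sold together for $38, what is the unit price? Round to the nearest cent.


Total cost: $38
Number of items: 7
Unit price: $38 / 7 = $5.4285... ≈ $5.43

$5.43


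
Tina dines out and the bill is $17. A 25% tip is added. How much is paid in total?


Calculate the tip:
25% of $17 = $4.25
Add tip to meal cost:
$17 + $4.25 = $21.25

$21.25


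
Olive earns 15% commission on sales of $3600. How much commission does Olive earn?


Convert rate to decimal:
15% = 0.15
Multiply by sales:
$3600 x 0.15 = $540

$540


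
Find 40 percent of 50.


Convert percentage to decimal:
40% = 0.4
Multiply:
50 x 0.4 = 20

20


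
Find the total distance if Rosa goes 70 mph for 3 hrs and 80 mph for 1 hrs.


Leg 1 distance:
70 x 3 = 210 miles
Leg 2 distance:
80 x 1 = 80 miles
Total distance:
210 + 80 = 290 miles

290 miles


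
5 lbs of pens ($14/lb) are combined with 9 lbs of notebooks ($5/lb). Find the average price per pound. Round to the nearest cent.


Cost of pens:
5 x $14 = $70
Cost of notebooks:
9 x $5 = $45
Total cost: $70 + $45 = $115
Total weight: 14 lbs
Average: $115 / 14 = $8.2142... ≈ $8.21/lb

$8.21/lb


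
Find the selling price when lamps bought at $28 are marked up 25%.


Calculate the markup amount:
25% of $28 = $7
Add to cost:
$28 + $7 = $35

$35


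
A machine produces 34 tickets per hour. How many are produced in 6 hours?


Production rate: 34 tickets per hour
Time: 6 hours
Total: 34 x 6 = 204 tickets

204 tickets


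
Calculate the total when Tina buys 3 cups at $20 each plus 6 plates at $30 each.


Cost of cups:
3 x $20 = $60
Cost of plates:
6 x $30 = $180
Add both:
$60 + $180 = $240

$240


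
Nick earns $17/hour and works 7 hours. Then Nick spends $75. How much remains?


Calculate earnings:
7 x $17 = $119
Subtract spending:
$119 - $75 = $44

$44


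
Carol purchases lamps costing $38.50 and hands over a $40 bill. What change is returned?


Start with the amount paid:
$40
Subtract the price:
$40 - $38.50 = $1.50

$1.50


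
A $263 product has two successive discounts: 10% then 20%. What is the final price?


First discount:
10% of $263 = $26.30
Price after first discount:
$263 - $26.30 = $236.70
Second discount:
20% of $236.70 = $47.34
Final price:
$236.70 - $47.34 = $189.36

$189.36


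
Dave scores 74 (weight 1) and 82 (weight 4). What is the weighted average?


Weighted sum:
1 x 74 + 4 x 82 = 402
Total weight:
1 + 4 = 5
Weighted average:
402 / 5 = 80.4

80.4


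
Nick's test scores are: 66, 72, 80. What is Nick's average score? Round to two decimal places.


Add the scores:
66 + 72 + 80 = 218
Divide by the number of tests:
218 / 3 = 72.6666... ≈ 72.67

72.67
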